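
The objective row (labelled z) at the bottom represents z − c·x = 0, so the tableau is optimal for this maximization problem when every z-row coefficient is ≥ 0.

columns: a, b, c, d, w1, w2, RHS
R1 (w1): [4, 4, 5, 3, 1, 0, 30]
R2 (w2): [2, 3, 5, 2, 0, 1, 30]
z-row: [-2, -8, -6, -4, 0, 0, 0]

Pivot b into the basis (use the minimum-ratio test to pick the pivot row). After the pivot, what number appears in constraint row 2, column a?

-1

Ratio test on column b — row 1: 30/4 = 15/2; row 2: 30/3 = 10. Minimum is 15/2 at row 1 (w1 leaves); pivot element 4.
Divide row 1 by 4; eliminate column b from the other rows.
Row 2 update in column a: 2 − 3·1 = -1.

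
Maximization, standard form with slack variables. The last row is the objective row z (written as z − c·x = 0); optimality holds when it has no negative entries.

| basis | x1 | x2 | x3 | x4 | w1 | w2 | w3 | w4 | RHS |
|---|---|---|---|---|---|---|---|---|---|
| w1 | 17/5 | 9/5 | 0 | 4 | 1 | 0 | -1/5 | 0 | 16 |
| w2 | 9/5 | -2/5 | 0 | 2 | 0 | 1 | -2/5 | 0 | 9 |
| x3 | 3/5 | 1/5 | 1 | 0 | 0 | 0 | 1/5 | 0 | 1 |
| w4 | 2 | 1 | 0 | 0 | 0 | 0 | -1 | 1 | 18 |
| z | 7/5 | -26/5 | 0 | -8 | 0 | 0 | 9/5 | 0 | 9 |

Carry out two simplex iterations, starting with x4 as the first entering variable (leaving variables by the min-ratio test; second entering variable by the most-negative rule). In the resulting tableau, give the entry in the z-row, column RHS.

49

Ratio test on column x4 — row 1: 16/4 = 4; row 2: 9/2 = 9/2; row 3: entry 0 ≤ 0; row 4: entry 0 ≤ 0. Minimum is 4 at row 1 (w1 leaves); pivot element 4.
Divide row 1 by 4; eliminate column x4 from the other rows.
Second iteration: most negative z-row entry is -8/5 in column x2, so x2 enters.
Ratio test on column x2 — row 1: 4/(9/20) = 80/9; row 2: entry -13/10 ≤ 0; row 3: 1/(1/5) = 5; row 4: 18/1 = 18. Minimum is 5 at row 3 (x3 leaves); pivot element 1/5.
Divide row 3 by 1/5; eliminate column x2 from the other rows.
After both pivots, the entry at the z-row, column RHS is 49.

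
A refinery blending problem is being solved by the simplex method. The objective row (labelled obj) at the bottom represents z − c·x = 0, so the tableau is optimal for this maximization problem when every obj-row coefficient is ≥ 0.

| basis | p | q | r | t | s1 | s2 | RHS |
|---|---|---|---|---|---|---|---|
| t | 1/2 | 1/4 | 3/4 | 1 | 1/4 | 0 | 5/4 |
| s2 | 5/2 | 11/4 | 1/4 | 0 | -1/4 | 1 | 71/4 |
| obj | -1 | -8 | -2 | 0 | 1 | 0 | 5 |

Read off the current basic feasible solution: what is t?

5/4

t is basic (row 1); its value is the RHS of that row, 5/4.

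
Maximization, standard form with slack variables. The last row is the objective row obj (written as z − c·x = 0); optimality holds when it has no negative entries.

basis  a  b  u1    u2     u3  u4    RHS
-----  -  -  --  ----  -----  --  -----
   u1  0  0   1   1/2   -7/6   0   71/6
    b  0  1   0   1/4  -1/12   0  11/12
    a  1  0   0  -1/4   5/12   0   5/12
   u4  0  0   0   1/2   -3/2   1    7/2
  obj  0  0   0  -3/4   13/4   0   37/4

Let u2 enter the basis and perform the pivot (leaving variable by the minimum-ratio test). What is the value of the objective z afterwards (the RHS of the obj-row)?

Ratio test on column u2 — row 1: (71/6)/(1/2) = 71/3; row 2: (11/12)/(1/4) = 11/3; row 3: entry -1/4 ≤ 0; row 4: (7/2)/(1/2) = 7. Minimum is 11/3 at row 2 (b leaves); pivot element 1/4.
Pivot on row 2; the obj-row RHS becomes 37/4 − (-3/4)·(11/3) = 12.

12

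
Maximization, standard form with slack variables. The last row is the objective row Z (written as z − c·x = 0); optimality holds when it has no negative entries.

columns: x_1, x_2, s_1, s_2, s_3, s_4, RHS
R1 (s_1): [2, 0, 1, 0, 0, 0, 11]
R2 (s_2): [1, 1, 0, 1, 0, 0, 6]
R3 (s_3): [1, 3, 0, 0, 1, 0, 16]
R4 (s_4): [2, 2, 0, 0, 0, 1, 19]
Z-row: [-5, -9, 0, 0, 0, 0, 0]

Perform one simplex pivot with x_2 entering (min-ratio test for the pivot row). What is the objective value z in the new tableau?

48

Ratio test on column x_2 — row 1: entry 0 ≤ 0; row 2: 6/1 = 6; row 3: 16/3 = 16/3; row 4: 19/2 = 19/2. Minimum is 16/3 at row 3 (s_3 leaves); pivot element 3.
Pivot on row 3; the Z-row RHS becomes 0 − (-9)·(16/3) = 48.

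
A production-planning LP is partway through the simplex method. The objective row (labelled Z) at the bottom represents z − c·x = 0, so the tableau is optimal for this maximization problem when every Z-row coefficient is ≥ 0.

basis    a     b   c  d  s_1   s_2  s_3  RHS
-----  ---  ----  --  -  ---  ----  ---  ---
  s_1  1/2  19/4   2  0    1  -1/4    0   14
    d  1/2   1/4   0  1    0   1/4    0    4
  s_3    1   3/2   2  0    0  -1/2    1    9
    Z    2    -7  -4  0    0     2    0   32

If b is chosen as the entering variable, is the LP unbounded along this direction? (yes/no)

no

Column b has positive entries in row(s) 1, 2, 3, so the ratio test bounds it — not unbounded.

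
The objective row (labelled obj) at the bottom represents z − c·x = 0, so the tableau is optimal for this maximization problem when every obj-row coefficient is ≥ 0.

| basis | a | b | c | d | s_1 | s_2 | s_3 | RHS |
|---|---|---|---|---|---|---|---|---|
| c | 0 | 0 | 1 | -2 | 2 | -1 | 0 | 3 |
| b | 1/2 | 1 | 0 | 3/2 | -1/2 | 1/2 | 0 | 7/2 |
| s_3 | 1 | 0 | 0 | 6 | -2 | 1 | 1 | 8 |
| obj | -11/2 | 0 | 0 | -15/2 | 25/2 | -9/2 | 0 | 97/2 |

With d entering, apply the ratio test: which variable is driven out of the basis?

Column d entries and ratios — c: -2 ≤ 0, skip; b: (7/2)/(3/2) = 7/3; s_3: 8/6 = 4/3.
Smallest ratio is 4/3 in the row of s_3, so s_3 leaves.

s_3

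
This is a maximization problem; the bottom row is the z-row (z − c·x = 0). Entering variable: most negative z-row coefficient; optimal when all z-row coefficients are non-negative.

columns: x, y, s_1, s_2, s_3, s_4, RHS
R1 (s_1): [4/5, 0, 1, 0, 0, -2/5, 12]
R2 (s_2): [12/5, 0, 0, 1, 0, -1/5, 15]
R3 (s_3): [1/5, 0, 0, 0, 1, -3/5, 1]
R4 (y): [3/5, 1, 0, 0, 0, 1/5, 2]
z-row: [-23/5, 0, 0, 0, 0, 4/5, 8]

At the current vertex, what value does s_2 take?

15

s_2 is basic (row 2); its value is the RHS of that row, 15.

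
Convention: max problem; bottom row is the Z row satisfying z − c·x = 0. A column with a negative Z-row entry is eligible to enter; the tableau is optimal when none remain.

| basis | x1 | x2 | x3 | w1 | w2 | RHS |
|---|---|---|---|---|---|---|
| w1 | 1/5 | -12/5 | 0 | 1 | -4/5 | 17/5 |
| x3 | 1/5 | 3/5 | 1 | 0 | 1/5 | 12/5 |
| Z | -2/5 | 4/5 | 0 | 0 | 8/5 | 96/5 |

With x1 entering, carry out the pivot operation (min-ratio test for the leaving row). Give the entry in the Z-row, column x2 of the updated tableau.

2

Ratio test on column x1 — row 1: (17/5)/(1/5) = 17; row 2: (12/5)/(1/5) = 12. Minimum is 12 at row 2 (x3 leaves); pivot element 1/5.
Divide row 2 by 1/5; eliminate column x1 from the other rows.
Z-row update in column x2: 4/5 − (-2/5)·3 = 2.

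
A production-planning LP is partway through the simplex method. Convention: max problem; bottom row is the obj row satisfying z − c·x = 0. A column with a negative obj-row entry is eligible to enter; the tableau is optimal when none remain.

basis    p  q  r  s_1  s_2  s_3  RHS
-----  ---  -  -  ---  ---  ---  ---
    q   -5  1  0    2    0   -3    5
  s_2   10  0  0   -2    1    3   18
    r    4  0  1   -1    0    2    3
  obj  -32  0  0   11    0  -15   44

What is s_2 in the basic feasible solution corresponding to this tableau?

s_2 is basic (row 2); its value is the RHS of that row, 18.

18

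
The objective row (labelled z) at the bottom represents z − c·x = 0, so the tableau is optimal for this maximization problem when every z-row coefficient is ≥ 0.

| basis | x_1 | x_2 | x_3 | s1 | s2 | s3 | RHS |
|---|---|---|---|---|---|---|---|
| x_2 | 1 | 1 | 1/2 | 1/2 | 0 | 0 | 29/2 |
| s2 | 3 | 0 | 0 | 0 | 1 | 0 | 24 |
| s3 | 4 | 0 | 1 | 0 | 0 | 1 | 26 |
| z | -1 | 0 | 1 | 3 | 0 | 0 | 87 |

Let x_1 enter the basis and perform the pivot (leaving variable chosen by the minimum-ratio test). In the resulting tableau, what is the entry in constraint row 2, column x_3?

Ratio test on column x_1 — row 1: (29/2)/1 = 29/2; row 2: 24/3 = 8; row 3: 26/4 = 13/2. Minimum is 13/2 at row 3 (s3 leaves); pivot element 4.
Divide row 3 by 4; eliminate column x_1 from the other rows.
Row 2 update in column x_3: 0 − 3·(1/4) = -3/4.

-3/4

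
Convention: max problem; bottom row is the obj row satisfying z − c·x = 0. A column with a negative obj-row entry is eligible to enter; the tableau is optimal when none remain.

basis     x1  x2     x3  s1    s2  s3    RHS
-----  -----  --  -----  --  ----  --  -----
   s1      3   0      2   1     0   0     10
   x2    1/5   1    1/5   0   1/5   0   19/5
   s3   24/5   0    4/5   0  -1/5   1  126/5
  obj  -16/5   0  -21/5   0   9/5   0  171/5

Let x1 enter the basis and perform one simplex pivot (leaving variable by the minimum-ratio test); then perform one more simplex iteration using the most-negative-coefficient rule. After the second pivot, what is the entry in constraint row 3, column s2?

Ratio test on column x1 — row 1: 10/3 = 10/3; row 2: (19/5)/(1/5) = 19; row 3: (126/5)/(24/5) = 21/4. Minimum is 10/3 at row 1 (s1 leaves); pivot element 3.
Divide row 1 by 3; eliminate column x1 from the other rows.
Second iteration: most negative obj-row entry is -31/15 in column x3, so x3 enters.
Ratio test on column x3 — row 1: (10/3)/(2/3) = 5; row 2: (47/15)/(1/15) = 47; row 3: entry -12/5 ≤ 0. Minimum is 5 at row 1 (x1 leaves); pivot element 2/3.
Divide row 1 by 2/3; eliminate column x3 from the other rows.
After both pivots, the entry at constraint row 3, column s2 is -1/5.

-1/5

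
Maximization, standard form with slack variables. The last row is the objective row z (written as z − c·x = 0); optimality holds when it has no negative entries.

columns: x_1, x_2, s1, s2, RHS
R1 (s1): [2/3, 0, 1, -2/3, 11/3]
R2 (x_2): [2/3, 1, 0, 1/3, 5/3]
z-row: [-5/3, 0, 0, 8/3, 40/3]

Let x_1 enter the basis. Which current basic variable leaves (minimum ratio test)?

Column x_1 entries and ratios — s1: (11/3)/(2/3) = 11/2; x_2: (5/3)/(2/3) = 5/2.
Smallest ratio is 5/2 in the row of x_2, so x_2 leaves.

x_2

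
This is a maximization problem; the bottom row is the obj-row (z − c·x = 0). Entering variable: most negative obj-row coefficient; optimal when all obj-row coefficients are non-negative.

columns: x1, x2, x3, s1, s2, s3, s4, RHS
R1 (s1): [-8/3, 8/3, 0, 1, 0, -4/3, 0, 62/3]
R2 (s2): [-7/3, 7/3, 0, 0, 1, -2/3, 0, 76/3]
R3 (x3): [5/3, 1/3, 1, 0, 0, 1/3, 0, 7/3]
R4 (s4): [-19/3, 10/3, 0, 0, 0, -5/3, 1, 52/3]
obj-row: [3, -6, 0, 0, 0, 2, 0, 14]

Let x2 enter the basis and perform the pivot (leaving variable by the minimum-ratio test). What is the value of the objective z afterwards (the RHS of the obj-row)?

Ratio test on column x2 — row 1: (62/3)/(8/3) = 31/4; row 2: (76/3)/(7/3) = 76/7; row 3: (7/3)/(1/3) = 7; row 4: (52/3)/(10/3) = 26/5. Minimum is 26/5 at row 4 (s4 leaves); pivot element 10/3.
Pivot on row 4; the obj-row RHS becomes 14 − (-6)·(26/5) = 226/5.

226/5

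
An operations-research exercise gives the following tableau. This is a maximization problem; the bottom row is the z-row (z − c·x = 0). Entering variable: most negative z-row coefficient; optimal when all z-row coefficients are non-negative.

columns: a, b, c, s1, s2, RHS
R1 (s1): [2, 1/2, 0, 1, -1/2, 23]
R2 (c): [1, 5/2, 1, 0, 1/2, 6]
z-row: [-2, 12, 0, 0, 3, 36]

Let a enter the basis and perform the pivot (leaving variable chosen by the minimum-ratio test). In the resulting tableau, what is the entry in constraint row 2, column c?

Ratio test on column a — row 1: 23/2 = 23/2; row 2: 6/1 = 6. Minimum is 6 at row 2 (c leaves); pivot element 1.
Divide row 2 by 1; eliminate column a from the other rows.
In the new row 2, the c entry is the old entry divided by the pivot: 1/1 = 1.

1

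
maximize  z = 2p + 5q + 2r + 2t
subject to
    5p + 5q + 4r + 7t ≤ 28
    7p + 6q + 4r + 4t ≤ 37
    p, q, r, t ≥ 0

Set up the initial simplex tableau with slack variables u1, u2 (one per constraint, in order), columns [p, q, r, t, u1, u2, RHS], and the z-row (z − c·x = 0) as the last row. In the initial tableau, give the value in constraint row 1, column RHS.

28

The RHS of constraint 1 is b_1 = 28.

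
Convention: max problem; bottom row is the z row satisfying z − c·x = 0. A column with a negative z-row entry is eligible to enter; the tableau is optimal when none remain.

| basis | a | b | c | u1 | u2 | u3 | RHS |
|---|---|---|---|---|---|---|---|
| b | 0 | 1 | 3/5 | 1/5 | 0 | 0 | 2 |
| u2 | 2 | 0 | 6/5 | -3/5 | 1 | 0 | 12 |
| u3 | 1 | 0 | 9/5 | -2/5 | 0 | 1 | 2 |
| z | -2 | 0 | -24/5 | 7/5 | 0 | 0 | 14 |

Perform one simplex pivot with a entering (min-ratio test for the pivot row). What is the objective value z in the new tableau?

18

Ratio test on column a — row 1: entry 0 ≤ 0; row 2: 12/2 = 6; row 3: 2/1 = 2. Minimum is 2 at row 3 (u3 leaves); pivot element 1.
Pivot on row 3; the z-row RHS becomes 14 − (-2)·2 = 18.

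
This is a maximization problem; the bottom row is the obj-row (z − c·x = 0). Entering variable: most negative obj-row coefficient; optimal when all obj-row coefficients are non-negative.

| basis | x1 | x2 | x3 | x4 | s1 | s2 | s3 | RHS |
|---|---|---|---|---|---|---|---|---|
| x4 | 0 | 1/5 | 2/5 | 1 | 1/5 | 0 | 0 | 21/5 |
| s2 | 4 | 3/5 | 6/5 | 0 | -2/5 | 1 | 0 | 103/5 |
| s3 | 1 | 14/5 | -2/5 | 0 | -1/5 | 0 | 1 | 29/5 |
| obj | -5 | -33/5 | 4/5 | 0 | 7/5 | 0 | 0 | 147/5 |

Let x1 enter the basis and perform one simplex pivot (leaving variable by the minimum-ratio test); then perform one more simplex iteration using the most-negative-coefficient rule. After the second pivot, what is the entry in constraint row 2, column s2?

14/53

Ratio test on column x1 — row 1: entry 0 ≤ 0; row 2: (103/5)/4 = 103/20; row 3: (29/5)/1 = 29/5. Minimum is 103/20 at row 2 (s2 leaves); pivot element 4.
Divide row 2 by 4; eliminate column x1 from the other rows.
Second iteration: most negative obj-row entry is -117/20 in column x2, so x2 enters.
Ratio test on column x2 — row 1: (21/5)/(1/5) = 21; row 2: (103/20)/(3/20) = 103/3; row 3: (13/20)/(53/20) = 13/53. Minimum is 13/53 at row 3 (s3 leaves); pivot element 53/20.
Divide row 3 by 53/20; eliminate column x2 from the other rows.
After both pivots, the entry at constraint row 2, column s2 is 14/53.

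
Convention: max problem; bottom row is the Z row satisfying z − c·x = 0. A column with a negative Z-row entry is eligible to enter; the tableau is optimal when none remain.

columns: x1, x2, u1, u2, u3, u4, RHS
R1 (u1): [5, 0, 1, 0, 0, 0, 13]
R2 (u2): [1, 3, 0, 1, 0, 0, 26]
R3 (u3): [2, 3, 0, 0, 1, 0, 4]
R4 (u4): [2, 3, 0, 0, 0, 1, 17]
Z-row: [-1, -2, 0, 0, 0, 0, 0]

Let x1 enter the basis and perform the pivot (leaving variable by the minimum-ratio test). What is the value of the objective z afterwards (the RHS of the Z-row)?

Ratio test on column x1 — row 1: 13/5 = 13/5; row 2: 26/1 = 26; row 3: 4/2 = 2; row 4: 17/2 = 17/2. Minimum is 2 at row 3 (u3 leaves); pivot element 2.
Pivot on row 3; the Z-row RHS becomes 0 − (-1)·2 = 2.

2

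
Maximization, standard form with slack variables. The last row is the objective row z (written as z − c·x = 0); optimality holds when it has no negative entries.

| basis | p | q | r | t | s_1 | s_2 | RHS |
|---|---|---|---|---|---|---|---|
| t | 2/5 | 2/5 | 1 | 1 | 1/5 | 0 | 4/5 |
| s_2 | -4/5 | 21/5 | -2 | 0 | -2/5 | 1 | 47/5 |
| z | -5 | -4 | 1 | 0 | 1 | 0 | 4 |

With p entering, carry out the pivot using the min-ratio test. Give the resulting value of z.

Ratio test on column p — row 1: (4/5)/(2/5) = 2; row 2: entry -4/5 ≤ 0. Minimum is 2 at row 1 (t leaves); pivot element 2/5.
Pivot on row 1; the z-row RHS becomes 4 − (-5)·2 = 14.

14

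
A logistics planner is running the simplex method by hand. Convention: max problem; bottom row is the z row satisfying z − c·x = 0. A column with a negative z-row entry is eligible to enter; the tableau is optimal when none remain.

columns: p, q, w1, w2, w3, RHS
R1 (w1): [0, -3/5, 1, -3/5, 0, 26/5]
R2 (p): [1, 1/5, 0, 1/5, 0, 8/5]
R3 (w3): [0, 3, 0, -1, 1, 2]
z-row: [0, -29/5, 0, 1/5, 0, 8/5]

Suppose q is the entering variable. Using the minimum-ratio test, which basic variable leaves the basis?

w3

Column q entries and ratios — w1: -3/5 ≤ 0, skip; p: (8/5)/(1/5) = 8; w3: 2/3 = 2/3.
Smallest ratio is 2/3 in the row of w3, so w3 leaves.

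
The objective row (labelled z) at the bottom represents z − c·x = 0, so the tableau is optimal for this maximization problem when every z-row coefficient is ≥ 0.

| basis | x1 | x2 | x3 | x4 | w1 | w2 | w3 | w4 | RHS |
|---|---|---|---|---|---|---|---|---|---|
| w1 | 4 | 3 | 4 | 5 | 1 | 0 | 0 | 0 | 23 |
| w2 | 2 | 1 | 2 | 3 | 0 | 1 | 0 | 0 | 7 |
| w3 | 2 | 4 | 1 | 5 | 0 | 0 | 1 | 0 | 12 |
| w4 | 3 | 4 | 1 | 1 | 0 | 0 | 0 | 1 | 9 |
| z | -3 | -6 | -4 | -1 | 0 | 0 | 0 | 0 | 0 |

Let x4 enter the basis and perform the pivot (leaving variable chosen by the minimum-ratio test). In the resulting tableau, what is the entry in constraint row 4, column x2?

Ratio test on column x4 — row 1: 23/5 = 23/5; row 2: 7/3 = 7/3; row 3: 12/5 = 12/5; row 4: 9/1 = 9. Minimum is 7/3 at row 2 (w2 leaves); pivot element 3.
Divide row 2 by 3; eliminate column x4 from the other rows.
Row 4 update in column x2: 4 − 1·(1/3) = 11/3.

11/3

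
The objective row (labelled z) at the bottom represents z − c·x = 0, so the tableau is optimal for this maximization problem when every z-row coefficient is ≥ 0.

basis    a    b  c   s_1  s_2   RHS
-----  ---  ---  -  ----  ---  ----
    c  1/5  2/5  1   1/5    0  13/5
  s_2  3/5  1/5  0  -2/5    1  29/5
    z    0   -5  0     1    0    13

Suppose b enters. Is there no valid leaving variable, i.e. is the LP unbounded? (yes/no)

Column b has positive entries in row(s) 1, 2, so the ratio test bounds it — not unbounded.

no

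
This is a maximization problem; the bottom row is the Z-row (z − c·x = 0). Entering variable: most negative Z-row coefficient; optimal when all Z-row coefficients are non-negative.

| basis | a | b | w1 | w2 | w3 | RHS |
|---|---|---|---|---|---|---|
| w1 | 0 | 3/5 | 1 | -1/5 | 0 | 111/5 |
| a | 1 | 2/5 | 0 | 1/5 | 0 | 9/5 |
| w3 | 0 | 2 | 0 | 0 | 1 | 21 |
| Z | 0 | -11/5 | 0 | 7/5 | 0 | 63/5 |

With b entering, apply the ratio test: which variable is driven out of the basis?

Column b entries and ratios — w1: (111/5)/(3/5) = 37; a: (9/5)/(2/5) = 9/2; w3: 21/2 = 21/2.
Smallest ratio is 9/2 in the row of a, so a leaves.

a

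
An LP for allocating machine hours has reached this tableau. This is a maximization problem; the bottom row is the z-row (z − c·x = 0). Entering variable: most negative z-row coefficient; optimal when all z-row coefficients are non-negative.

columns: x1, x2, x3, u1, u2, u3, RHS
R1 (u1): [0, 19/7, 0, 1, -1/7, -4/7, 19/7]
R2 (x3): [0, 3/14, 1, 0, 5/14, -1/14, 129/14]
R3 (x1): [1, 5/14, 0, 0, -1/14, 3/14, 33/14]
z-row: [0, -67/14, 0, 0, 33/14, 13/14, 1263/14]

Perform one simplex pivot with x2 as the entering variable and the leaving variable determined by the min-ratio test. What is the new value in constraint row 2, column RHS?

9

Ratio test on column x2 — row 1: (19/7)/(19/7) = 1; row 2: (129/14)/(3/14) = 43; row 3: (33/14)/(5/14) = 33/5. Minimum is 1 at row 1 (u1 leaves); pivot element 19/7.
Divide row 1 by 19/7; eliminate column x2 from the other rows.
Row 2 update in column RHS: 129/14 − (3/14)·1 = 9.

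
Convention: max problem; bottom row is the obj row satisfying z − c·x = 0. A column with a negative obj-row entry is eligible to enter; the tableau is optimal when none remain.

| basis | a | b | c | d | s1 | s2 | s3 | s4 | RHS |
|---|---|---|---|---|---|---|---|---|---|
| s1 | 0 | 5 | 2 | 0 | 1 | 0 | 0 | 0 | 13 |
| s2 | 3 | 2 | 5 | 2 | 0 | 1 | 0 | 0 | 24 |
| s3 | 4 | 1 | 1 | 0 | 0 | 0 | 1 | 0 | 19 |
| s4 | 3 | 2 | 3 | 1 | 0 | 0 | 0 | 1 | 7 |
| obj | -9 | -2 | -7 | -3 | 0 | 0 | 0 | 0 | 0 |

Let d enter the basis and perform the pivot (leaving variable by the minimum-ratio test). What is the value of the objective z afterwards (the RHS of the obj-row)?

21

Ratio test on column d — row 1: entry 0 ≤ 0; row 2: 24/2 = 12; row 3: entry 0 ≤ 0; row 4: 7/1 = 7. Minimum is 7 at row 4 (s4 leaves); pivot element 1.
Pivot on row 4; the obj-row RHS becomes 0 − (-3)·7 = 21.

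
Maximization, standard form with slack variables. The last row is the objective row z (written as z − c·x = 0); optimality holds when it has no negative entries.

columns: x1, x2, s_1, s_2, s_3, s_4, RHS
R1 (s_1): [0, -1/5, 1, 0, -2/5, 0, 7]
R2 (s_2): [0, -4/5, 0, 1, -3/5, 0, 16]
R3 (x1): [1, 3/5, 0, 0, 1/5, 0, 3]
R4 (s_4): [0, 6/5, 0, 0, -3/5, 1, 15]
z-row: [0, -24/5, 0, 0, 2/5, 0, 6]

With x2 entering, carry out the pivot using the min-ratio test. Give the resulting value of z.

30

Ratio test on column x2 — row 1: entry -1/5 ≤ 0; row 2: entry -4/5 ≤ 0; row 3: 3/(3/5) = 5; row 4: 15/(6/5) = 25/2. Minimum is 5 at row 3 (x1 leaves); pivot element 3/5.
Pivot on row 3; the z-row RHS becomes 6 − (-24/5)·5 = 30.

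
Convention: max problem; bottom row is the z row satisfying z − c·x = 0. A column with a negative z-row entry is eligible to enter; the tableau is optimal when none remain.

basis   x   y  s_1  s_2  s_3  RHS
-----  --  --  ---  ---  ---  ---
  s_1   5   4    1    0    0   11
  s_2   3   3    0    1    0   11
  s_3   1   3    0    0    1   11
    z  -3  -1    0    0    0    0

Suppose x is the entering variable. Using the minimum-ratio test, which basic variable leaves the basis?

Column x entries and ratios — s_1: 11/5 = 11/5; s_2: 11/3 = 11/3; s_3: 11/1 = 11.
Smallest ratio is 11/5 in the row of s_1, so s_1 leaves.

s_1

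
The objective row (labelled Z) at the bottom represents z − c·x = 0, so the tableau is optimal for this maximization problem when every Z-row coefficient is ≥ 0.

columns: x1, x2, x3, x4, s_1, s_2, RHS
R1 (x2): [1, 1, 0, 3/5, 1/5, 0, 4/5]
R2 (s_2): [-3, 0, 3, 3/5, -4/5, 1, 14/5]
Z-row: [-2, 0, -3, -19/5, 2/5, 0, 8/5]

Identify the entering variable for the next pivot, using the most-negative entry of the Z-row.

x4

Negative Z-row entries: x1: -2, x3: -3, x4: -19/5.
The most negative is -19/5 in column x4, so x4 enters.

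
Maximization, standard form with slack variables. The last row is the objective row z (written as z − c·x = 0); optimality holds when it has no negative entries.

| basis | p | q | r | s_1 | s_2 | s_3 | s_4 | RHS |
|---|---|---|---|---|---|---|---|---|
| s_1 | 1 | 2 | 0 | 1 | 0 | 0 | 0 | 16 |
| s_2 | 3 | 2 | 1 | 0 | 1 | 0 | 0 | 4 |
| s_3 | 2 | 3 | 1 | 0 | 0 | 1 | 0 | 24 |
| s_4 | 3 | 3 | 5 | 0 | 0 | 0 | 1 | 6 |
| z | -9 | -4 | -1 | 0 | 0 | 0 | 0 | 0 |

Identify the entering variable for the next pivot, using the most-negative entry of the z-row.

p

Negative z-row entries: p: -9, q: -4, r: -1.
The most negative is -9 in column p, so p enters.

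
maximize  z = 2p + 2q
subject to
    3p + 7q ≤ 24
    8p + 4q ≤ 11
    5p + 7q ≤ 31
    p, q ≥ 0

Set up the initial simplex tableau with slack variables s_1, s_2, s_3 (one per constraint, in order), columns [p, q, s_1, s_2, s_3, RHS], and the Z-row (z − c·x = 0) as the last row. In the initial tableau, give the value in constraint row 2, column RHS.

11

The RHS of constraint 2 is b_2 = 11.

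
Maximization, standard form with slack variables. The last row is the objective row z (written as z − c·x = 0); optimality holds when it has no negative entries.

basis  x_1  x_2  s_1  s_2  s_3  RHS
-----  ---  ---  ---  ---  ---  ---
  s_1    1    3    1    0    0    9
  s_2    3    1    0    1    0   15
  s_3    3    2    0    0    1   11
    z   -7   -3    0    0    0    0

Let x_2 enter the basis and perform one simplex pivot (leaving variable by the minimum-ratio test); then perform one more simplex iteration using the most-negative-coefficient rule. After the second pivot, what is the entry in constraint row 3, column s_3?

3/7

Ratio test on column x_2 — row 1: 9/3 = 3; row 2: 15/1 = 15; row 3: 11/2 = 11/2. Minimum is 3 at row 1 (s_1 leaves); pivot element 3.
Divide row 1 by 3; eliminate column x_2 from the other rows.
Second iteration: most negative z-row entry is -6 in column x_1, so x_1 enters.
Ratio test on column x_1 — row 1: 3/(1/3) = 9; row 2: 12/(8/3) = 9/2; row 3: 5/(7/3) = 15/7. Minimum is 15/7 at row 3 (s_3 leaves); pivot element 7/3.
Divide row 3 by 7/3; eliminate column x_1 from the other rows.
After both pivots, the entry at constraint row 3, column s_3 is 3/7.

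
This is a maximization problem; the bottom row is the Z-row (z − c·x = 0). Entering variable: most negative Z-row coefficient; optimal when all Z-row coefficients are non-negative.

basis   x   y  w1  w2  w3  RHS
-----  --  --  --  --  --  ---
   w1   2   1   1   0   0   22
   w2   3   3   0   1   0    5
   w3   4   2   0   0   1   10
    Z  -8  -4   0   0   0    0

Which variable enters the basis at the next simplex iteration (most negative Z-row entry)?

x

Negative Z-row entries: x: -8, y: -4.
The most negative is -8 in column x, so x enters.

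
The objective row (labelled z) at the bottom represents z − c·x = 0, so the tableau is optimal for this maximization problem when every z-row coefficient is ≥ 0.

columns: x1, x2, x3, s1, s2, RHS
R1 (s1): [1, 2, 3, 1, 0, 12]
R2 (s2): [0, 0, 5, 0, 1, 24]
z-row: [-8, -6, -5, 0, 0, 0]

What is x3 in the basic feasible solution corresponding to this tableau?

x3 is not in the basis, so in the current basic feasible solution x3 = 0.

0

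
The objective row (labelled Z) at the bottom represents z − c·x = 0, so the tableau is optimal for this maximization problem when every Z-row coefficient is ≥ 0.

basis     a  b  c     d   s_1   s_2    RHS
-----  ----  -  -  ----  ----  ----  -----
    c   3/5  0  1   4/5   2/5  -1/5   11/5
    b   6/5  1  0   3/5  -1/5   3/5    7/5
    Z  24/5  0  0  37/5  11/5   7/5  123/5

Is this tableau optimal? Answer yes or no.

Every Z-row coefficient is ≥ 0, so the tableau is optimal.

yes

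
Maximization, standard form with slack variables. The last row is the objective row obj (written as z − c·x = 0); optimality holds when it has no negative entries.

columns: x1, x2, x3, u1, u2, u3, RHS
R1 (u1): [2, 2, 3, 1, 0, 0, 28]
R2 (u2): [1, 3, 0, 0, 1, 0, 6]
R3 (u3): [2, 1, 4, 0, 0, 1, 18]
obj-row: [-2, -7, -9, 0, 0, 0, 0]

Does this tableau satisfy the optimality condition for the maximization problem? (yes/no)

no

The obj-row has a negative entry -9 in column x3, so it is not optimal.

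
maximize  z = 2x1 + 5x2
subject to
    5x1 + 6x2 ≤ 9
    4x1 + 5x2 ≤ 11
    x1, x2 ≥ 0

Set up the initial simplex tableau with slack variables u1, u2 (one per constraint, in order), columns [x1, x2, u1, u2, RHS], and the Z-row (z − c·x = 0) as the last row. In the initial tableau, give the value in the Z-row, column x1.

The Z-row carries the negated objective coefficients: the x1 entry is -2.

-2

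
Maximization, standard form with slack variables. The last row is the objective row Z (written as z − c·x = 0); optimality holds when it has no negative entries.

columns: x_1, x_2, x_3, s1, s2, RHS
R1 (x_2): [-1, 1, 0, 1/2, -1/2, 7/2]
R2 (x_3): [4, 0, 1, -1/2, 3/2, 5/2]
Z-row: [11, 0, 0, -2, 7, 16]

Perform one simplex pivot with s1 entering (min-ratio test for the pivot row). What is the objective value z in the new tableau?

30

Ratio test on column s1 — row 1: (7/2)/(1/2) = 7; row 2: entry -1/2 ≤ 0. Minimum is 7 at row 1 (x_2 leaves); pivot element 1/2.
Pivot on row 1; the Z-row RHS becomes 16 − (-2)·7 = 30.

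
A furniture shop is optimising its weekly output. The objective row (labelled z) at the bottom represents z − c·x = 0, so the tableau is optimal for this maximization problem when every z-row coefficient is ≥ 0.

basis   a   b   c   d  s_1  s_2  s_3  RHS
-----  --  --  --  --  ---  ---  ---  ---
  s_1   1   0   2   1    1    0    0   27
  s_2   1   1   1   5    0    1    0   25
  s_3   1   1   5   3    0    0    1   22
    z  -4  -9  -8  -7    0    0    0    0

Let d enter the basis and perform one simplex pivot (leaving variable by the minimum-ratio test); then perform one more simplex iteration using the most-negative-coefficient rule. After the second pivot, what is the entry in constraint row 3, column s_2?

-3/2

Ratio test on column d — row 1: 27/1 = 27; row 2: 25/5 = 5; row 3: 22/3 = 22/3. Minimum is 5 at row 2 (s_2 leaves); pivot element 5.
Divide row 2 by 5; eliminate column d from the other rows.
Second iteration: most negative z-row entry is -38/5 in column b, so b enters.
Ratio test on column b — row 1: entry -1/5 ≤ 0; row 2: 5/(1/5) = 25; row 3: 7/(2/5) = 35/2. Minimum is 35/2 at row 3 (s_3 leaves); pivot element 2/5.
Divide row 3 by 2/5; eliminate column b from the other rows.
After both pivots, the entry at constraint row 3, column s_2 is -3/2.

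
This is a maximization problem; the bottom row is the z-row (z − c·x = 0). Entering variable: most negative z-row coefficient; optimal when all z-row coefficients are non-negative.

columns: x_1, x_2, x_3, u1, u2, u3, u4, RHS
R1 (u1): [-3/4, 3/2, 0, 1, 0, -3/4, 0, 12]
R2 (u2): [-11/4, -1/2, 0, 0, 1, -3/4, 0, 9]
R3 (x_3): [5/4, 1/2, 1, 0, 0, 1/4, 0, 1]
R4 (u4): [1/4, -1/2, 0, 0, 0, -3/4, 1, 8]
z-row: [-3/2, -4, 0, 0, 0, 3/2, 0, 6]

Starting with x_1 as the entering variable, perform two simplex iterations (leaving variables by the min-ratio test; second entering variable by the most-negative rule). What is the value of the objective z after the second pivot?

Ratio test on column x_1 — row 1: entry -3/4 ≤ 0; row 2: entry -11/4 ≤ 0; row 3: 1/(5/4) = 4/5; row 4: 8/(1/4) = 32. Minimum is 4/5 at row 3 (x_3 leaves); pivot element 5/4.
Pivot on row 3; the z-row RHS becomes 6 − (-3/2)·(4/5) = 36/5.
Next entering variable (most negative z-row entry -17/5): x_2.
Ratio test on column x_2 — row 1: (63/5)/(9/5) = 7; row 2: (56/5)/(3/5) = 56/3; row 3: (4/5)/(2/5) = 2; row 4: entry -3/5 ≤ 0. Minimum is 2 at row 3 (x_1 leaves); pivot element 2/5.
After the second pivot the z-row RHS is 36/5 − (-17/5)·2 = 14.

14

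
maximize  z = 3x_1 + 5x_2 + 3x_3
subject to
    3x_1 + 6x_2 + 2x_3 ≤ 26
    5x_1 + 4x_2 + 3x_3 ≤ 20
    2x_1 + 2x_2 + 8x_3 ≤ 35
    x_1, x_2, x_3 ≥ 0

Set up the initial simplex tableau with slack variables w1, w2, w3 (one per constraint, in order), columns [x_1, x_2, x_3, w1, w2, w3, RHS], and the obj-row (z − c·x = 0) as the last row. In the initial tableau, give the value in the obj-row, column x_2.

The obj-row carries the negated objective coefficients: the x_2 entry is -5.

-5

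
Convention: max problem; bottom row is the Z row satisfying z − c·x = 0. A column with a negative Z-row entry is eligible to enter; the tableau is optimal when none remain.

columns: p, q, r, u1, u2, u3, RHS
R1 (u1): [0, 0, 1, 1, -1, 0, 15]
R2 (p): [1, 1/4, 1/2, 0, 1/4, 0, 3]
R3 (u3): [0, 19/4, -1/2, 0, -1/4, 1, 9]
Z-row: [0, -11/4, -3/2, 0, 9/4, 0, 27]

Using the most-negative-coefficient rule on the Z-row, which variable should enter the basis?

q

Negative Z-row entries: q: -11/4, r: -3/2.
The most negative is -11/4 in column q, so q enters.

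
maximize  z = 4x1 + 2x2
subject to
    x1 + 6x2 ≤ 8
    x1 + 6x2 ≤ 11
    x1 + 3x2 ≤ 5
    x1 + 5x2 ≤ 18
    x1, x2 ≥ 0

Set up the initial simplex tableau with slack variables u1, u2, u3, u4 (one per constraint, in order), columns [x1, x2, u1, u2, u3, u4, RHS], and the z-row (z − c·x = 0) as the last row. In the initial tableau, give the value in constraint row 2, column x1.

1

Constraint 2 has coefficient 1 on x1.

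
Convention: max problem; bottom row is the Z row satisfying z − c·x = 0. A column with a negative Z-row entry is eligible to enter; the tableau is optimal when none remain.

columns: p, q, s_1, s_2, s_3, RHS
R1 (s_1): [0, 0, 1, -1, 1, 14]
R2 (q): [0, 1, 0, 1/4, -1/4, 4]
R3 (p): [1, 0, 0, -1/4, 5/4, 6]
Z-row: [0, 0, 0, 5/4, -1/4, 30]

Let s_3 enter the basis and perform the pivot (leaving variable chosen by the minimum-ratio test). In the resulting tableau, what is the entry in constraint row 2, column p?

1/5

Ratio test on column s_3 — row 1: 14/1 = 14; row 2: entry -1/4 ≤ 0; row 3: 6/(5/4) = 24/5. Minimum is 24/5 at row 3 (p leaves); pivot element 5/4.
Divide row 3 by 5/4; eliminate column s_3 from the other rows.
Row 2 update in column p: 0 − (-1/4)·(4/5) = 1/5.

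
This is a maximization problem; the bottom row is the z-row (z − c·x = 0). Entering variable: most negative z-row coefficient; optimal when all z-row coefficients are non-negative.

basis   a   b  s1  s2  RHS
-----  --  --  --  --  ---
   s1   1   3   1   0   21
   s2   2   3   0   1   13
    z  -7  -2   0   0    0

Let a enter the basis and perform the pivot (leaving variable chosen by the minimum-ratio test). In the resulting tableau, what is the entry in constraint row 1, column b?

Ratio test on column a — row 1: 21/1 = 21; row 2: 13/2 = 13/2. Minimum is 13/2 at row 2 (s2 leaves); pivot element 2.
Divide row 2 by 2; eliminate column a from the other rows.
Row 1 update in column b: 3 − 1·(3/2) = 3/2.

3/2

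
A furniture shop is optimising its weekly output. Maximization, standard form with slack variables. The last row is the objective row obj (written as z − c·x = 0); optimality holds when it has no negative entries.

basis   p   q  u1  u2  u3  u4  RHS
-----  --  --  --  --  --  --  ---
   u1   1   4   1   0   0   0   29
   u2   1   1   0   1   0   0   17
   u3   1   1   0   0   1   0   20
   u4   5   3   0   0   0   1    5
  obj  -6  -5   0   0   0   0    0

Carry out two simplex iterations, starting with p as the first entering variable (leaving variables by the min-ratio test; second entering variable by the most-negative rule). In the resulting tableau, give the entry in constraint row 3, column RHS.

55/3

Ratio test on column p — row 1: 29/1 = 29; row 2: 17/1 = 17; row 3: 20/1 = 20; row 4: 5/5 = 1. Minimum is 1 at row 4 (u4 leaves); pivot element 5.
Divide row 4 by 5; eliminate column p from the other rows.
Second iteration: most negative obj-row entry is -7/5 in column q, so q enters.
Ratio test on column q — row 1: 28/(17/5) = 140/17; row 2: 16/(2/5) = 40; row 3: 19/(2/5) = 95/2; row 4: 1/(3/5) = 5/3. Minimum is 5/3 at row 4 (p leaves); pivot element 3/5.
Divide row 4 by 3/5; eliminate column q from the other rows.
After both pivots, the entry at constraint row 3, column RHS is 55/3.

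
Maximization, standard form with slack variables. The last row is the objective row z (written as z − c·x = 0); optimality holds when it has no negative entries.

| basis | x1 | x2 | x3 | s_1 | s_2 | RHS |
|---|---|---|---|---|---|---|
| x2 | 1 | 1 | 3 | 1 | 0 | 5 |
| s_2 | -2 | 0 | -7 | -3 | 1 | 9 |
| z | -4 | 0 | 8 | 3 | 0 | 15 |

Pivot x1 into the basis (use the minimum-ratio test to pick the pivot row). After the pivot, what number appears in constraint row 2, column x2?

2

Ratio test on column x1 — row 1: 5/1 = 5; row 2: entry -2 ≤ 0. Minimum is 5 at row 1 (x2 leaves); pivot element 1.
Divide row 1 by 1; eliminate column x1 from the other rows.
Row 2 update in column x2: 0 − (-2)·1 = 2.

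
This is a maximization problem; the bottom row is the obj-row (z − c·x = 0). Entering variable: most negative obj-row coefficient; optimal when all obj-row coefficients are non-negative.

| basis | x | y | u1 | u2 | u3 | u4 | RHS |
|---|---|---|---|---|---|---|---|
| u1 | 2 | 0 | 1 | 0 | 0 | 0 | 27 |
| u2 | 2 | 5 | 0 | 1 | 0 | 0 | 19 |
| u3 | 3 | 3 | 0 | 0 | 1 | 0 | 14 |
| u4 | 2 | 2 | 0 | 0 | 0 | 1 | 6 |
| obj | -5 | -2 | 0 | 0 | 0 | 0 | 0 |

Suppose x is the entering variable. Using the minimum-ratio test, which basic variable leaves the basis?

u4

Column x entries and ratios — u1: 27/2 = 27/2; u2: 19/2 = 19/2; u3: 14/3 = 14/3; u4: 6/2 = 3.
Smallest ratio is 3 in the row of u4, so u4 leaves.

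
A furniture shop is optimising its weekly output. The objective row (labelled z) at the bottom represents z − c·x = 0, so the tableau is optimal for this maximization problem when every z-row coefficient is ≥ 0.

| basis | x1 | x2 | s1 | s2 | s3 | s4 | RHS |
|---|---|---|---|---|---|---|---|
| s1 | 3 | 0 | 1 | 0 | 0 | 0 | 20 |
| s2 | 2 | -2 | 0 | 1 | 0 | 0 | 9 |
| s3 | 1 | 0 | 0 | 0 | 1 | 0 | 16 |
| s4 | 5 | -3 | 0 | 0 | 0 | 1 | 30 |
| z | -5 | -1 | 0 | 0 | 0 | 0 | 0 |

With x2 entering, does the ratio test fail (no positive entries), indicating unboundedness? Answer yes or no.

Every constraint-row entry in column x2 is ≤ 0, so increasing x2 is unbounded.

yes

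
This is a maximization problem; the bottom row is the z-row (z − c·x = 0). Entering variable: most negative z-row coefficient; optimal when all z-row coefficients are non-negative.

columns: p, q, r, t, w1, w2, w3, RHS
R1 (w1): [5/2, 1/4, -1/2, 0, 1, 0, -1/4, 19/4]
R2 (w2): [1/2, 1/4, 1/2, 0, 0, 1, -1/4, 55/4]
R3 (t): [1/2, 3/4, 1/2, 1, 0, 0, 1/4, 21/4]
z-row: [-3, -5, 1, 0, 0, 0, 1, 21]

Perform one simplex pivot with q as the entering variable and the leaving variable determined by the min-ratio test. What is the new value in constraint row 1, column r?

-2/3

Ratio test on column q — row 1: (19/4)/(1/4) = 19; row 2: (55/4)/(1/4) = 55; row 3: (21/4)/(3/4) = 7. Minimum is 7 at row 3 (t leaves); pivot element 3/4.
Divide row 3 by 3/4; eliminate column q from the other rows.
Row 1 update in column r: -1/2 − (1/4)·(2/3) = -2/3.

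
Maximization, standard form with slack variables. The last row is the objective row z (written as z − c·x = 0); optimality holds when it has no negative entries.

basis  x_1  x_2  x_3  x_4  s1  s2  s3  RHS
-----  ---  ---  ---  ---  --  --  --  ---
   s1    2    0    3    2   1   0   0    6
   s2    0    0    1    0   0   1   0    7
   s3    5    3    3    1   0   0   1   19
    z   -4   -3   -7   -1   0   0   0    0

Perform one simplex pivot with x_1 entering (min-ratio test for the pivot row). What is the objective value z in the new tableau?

Ratio test on column x_1 — row 1: 6/2 = 3; row 2: entry 0 ≤ 0; row 3: 19/5 = 19/5. Minimum is 3 at row 1 (s1 leaves); pivot element 2.
Pivot on row 1; the z-row RHS becomes 0 − (-4)·3 = 12.

12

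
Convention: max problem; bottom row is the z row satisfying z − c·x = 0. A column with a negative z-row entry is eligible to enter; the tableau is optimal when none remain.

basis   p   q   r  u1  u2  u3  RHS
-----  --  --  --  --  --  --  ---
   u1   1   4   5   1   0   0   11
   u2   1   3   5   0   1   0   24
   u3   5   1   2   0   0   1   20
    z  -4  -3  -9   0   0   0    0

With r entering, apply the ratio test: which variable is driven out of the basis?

Column r entries and ratios — u1: 11/5 = 11/5; u2: 24/5 = 24/5; u3: 20/2 = 10.
Smallest ratio is 11/5 in the row of u1, so u1 leaves.

u1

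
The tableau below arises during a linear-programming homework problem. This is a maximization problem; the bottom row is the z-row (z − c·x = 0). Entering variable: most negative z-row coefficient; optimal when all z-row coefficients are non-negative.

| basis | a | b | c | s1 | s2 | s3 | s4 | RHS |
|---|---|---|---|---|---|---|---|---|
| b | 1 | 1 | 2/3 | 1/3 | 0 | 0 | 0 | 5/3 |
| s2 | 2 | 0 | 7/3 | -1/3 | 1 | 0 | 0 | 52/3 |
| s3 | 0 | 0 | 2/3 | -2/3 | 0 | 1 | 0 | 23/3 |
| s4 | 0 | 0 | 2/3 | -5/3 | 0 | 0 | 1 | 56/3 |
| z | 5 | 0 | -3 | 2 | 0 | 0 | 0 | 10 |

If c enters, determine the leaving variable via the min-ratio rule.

b

Column c entries and ratios — b: (5/3)/(2/3) = 5/2; s2: (52/3)/(7/3) = 52/7; s3: (23/3)/(2/3) = 23/2; s4: (56/3)/(2/3) = 28.
Smallest ratio is 5/2 in the row of b, so b leaves.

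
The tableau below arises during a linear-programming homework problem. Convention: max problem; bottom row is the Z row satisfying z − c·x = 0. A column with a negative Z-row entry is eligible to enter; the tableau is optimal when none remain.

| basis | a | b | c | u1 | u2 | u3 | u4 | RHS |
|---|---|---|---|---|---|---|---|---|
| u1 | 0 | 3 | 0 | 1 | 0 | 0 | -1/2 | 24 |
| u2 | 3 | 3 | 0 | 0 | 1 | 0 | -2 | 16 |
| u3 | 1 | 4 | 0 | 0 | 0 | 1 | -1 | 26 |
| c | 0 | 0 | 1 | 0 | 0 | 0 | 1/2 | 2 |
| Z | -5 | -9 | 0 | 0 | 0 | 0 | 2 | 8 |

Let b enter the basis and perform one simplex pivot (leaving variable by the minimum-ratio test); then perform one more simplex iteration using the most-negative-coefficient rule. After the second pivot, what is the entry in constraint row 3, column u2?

Ratio test on column b — row 1: 24/3 = 8; row 2: 16/3 = 16/3; row 3: 26/4 = 13/2; row 4: entry 0 ≤ 0. Minimum is 16/3 at row 2 (u2 leaves); pivot element 3.
Divide row 2 by 3; eliminate column b from the other rows.
Second iteration: most negative Z-row entry is -4 in column u4, so u4 enters.
Ratio test on column u4 — row 1: 8/(3/2) = 16/3; row 2: entry -2/3 ≤ 0; row 3: (14/3)/(5/3) = 14/5; row 4: 2/(1/2) = 4. Minimum is 14/5 at row 3 (u3 leaves); pivot element 5/3.
Divide row 3 by 5/3; eliminate column u4 from the other rows.
After both pivots, the entry at constraint row 3, column u2 is -4/5.

-4/5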